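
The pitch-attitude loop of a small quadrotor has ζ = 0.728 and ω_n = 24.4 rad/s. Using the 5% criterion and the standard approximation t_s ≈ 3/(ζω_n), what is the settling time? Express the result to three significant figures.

t_s ≈ 0.169 s

t_s ≈ 3/(ζω_n) = 3/(0.728 × 24.4) = 0.169 s.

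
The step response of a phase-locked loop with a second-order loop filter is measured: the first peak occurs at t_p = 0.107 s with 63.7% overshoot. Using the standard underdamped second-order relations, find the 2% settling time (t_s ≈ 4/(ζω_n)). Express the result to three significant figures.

t_s ≈ 0.949 s

From the overshoot, ζ = −ln(OS)/√(π²+ln²(OS)) = 0.142.
t_p = π/ω_d ⇒ ω_d = 29.4 rad/s; then ω_n = ω_d/√(1−ζ²) = 29.7 rad/s.
t_s ≈ 4/(ζω_n) = 4/(0.142·29.7) = 0.949 s.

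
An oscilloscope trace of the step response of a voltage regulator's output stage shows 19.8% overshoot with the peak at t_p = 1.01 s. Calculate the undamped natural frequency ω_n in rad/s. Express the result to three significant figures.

ζ from %OS: ζ = |ln 0.198|/√(π²+ln²0.198) = 0.458.
t_p = π/ω_d ⇒ ω_d = 3.11 rad/s; then ω_n = ω_d/√(1−ζ²) = 3.50 rad/s.

ω_n ≈ 3.50 rad/s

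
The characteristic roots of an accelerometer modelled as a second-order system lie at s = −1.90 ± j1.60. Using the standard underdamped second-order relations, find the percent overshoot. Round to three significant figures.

|pole| = ω_n = √(1.90² + 1.60²) = 2.48 rad/s; ζ = cos θ = σ/ω_n = 0.765.
%OS = 100·exp(−πζ/√(1−ζ²)) = 2.40%.

%OS ≈ 2.40%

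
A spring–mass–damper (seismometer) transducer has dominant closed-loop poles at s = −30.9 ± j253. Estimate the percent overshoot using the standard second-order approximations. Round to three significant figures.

%OS ≈ 68.1%

|pole| = ω_n = √(30.9² + 253²) = 255 rad/s; ζ = cos θ = σ/ω_n = 0.121.
%OS = 100 e^{−πζ/√(1−ζ²)} with ζ = 0.121 gives 68.1%.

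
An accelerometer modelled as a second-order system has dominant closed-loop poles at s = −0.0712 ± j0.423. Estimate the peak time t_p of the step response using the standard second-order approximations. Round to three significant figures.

t_p = π/ω_d with ω_d = 0.423 (the imaginary part), so t_p = 7.43 s.

t_p ≈ 7.43 s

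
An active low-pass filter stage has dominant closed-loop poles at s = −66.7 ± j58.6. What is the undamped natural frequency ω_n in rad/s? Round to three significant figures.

ω_n ≈ 88.8 rad/s

The poles are at −σ ± jω_d with σ = 66.7 and ω_d = 58.6, so ω_n = √(σ²+ω_d²) = 88.8 rad/s and ζ = σ/ω_n = 0.751.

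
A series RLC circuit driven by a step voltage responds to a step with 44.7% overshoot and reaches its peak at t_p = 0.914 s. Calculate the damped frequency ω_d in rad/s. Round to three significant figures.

ω_d ≈ 3.44 rad/s

t_p = π/ω_d, so ω_d = π/0.914 = 3.44 rad/s.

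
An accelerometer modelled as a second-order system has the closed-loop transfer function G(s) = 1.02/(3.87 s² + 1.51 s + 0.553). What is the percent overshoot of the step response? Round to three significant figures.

%OS ≈ 15.1%

Dividing through by 3.87: denominator becomes s² + 0.3902 s + 0.1429.
So ω_n = √0.1429 = 0.378 rad/s and ζ = 0.3902/(2·0.378) = 0.516.
%OS = 100 e^{−πζ/√(1−ζ²)} with ζ = 0.516 gives 15.1%.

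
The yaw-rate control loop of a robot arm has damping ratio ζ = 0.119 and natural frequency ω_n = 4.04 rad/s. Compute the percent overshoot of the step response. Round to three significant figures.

For an underdamped second-order system, %OS = 100·exp(−πζ/√(1−ζ²)).
πζ/√(1−ζ²) = π·0.119/√(1−0.0142) = 0.3765, so %OS = 100·e^(−0.3765) = 68.6%.

%OS ≈ 68.6%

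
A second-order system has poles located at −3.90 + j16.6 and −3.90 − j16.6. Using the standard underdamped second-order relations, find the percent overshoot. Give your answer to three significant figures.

With σ = 3.90, ω_d = 16.6: ω_n = √(σ²+ω_d²) = 17.1 rad/s, ζ = σ/ω_n = 0.229.
%OS = 100·exp(−πζ/√(1−ζ²)) = 47.8%.

%OS ≈ 47.8%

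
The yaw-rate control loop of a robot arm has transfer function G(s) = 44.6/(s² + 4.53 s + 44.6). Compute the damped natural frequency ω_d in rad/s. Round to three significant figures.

ω_d ≈ 6.28 rad/s

Matching coefficients with s² + 2ζω_n s + ω_n² gives ω_n² = 44.6 ⇒ ω_n = 6.68 rad/s, and ζ = 4.53/(2ω_n) = 0.339.
The damped frequency ω_d = ω_n√(1−ζ²) = 6.28 rad/s.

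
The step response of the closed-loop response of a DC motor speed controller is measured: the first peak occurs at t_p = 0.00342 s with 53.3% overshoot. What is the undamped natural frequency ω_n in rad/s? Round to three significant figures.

ω_n ≈ 937 rad/s

From the overshoot, ζ = −ln(OS)/√(π²+ln²(OS)) = 0.196.
From t_p = π/ω_d, ω_d = π/0.00342 = 919 rad/s, so ω_n = ω_d/√(1−ζ²) = 937 rad/s.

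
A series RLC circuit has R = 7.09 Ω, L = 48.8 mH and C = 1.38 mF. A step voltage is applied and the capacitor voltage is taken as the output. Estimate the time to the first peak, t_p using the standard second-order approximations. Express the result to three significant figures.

For a series RLC circuit (capacitor voltage as output), ω_n = 1/√(LC) = 1/√(48.8 mH · 1.38 mF) = 122 rad/s.
ζ = (R/2)·√(C/L) = (7.09/2)·√(1.38 mF/48.8 mH) = 0.596.
ω_d = 122·√(1 − 0.596²) = 97.8 rad/s. t_p = π/ω_d = 0.0321 s.

t_p ≈ 0.0321 s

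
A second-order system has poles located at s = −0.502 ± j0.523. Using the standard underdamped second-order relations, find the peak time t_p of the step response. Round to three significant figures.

t_p ≈ 6.01 s

t_p = π/ω_d with ω_d = 0.523 (the imaginary part), so t_p = 6.01 s.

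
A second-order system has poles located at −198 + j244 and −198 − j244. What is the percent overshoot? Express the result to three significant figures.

%OS ≈ 7.81%

The poles are at −σ ± jω_d with σ = 198 and ω_d = 244, so ω_n = √(σ²+ω_d²) = 314 rad/s and ζ = σ/ω_n = 0.630.
%OS = 100·exp(−πζ/√(1−ζ²)) = 7.81%.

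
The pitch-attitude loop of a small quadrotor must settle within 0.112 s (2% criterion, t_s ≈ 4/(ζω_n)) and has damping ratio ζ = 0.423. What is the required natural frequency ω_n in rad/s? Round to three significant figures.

Rearranging t_s ≈ 4/(ζω_n) gives ω_n = 4/(ζ·t_s) = 4/(0.423 × 0.112) = 84.4 rad/s.

ω_n ≈ 84.4 rad/s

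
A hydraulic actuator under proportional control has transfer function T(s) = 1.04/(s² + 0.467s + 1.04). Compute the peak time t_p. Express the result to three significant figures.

Matching coefficients with s² + 2ζω_n s + ω_n² gives ω_n² = 1.04 ⇒ ω_n = 1.02 rad/s, and ζ = 0.467/(2ω_n) = 0.229.
The damped frequency ω_d = ω_n√(1−ζ²) = 0.993 rad/s. Then t_p = π/ω_d = 3.16 s.

t_p ≈ 3.16 s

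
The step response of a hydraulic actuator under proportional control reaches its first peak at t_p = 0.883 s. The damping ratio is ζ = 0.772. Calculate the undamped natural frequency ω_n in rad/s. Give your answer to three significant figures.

ω_n ≈ 5.60 rad/s

Peak time t_p = π/ω_d, so ω_d = π/t_p = π/0.883 = 3.56 rad/s.
ω_n = ω_d/√(1−ζ²) = 3.56/√0.404 = 5.60 rad/s.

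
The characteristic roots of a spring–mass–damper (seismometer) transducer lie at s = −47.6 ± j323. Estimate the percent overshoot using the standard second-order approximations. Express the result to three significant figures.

The poles are at −σ ± jω_d with σ = 47.6 and ω_d = 323, so ω_n = √(σ²+ω_d²) = 326 rad/s and ζ = σ/ω_n = 0.146.
%OS = 100·exp(−πζ/√(1−ζ²)) = 62.9%.

%OS ≈ 62.9%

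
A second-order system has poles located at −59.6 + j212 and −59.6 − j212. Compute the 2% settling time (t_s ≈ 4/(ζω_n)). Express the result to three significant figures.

For poles at −σ ± jω_d, ζω_n = σ = 59.6, so t_s ≈ 4/σ = 0.0671 s.

t_s ≈ 0.0671 s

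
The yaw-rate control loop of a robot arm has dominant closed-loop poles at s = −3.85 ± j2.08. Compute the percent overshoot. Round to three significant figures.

%OS ≈ 0.298%

|pole| = ω_n = √(3.85² + 2.08²) = 4.38 rad/s; ζ = cos θ = σ/ω_n = 0.880.
%OS = 100 e^{−πζ/√(1−ζ²)} with ζ = 0.880 gives 0.298%.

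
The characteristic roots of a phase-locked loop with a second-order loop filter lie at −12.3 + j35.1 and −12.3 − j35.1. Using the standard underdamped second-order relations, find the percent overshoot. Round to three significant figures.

|pole| = ω_n = √(12.3² + 35.1²) = 37.2 rad/s; ζ = cos θ = σ/ω_n = 0.331.
%OS = 100·exp(−πζ/√(1−ζ²)) = 33.3%.

%OS ≈ 33.3%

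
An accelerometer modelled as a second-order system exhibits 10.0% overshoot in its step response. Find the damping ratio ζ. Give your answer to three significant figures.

ζ ≈ 0.591

Inverting the overshoot relation: ζ = |ln 0.100|/√(π² + ln²0.100) = 0.591.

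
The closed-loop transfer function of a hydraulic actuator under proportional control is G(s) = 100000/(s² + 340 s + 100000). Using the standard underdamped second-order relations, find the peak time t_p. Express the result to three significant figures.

ω_n = √100000 = 316 rad/s; ζ = 340/(2·316) = 0.538.
ω_d = 316·√(1 − 0.538²) = 267 rad/s. Then t_p = π/ω_d = 0.0118 s.

t_p ≈ 0.0118 s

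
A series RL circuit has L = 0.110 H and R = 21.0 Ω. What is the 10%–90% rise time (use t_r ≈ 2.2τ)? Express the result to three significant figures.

t_r ≈ 0.0115 s

τ = L/R = 0.110/21.0 = 0.00524 s.
t_r ≈ 2.2τ = 0.0115 s.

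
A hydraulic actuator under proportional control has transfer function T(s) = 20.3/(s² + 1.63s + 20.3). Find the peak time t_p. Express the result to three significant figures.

Matching coefficients with s² + 2ζω_n s + ω_n² gives ω_n² = 20.3 ⇒ ω_n = 4.51 rad/s, and ζ = 1.63/(2ω_n) = 0.181.
The damped frequency ω_d = ω_n√(1−ζ²) = 4.43 rad/s. Then t_p = π/ω_d = 0.709 s.

t_p ≈ 0.709 s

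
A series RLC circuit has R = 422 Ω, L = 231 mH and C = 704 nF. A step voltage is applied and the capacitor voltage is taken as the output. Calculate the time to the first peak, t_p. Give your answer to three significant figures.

For a series RLC circuit (capacitor voltage as output), ω_n = 1/√(LC) = 1/√(231 mH · 704 nF) = 2480 rad/s.
ζ = (R/2)·√(C/L) = (422/2)·√(704 nF/231 mH) = 0.368.
ω_d = 2480·√(1 − 0.368²) = 2310 rad/s. t_p = π/ω_d = 0.00136 s.

t_p ≈ 0.00136 s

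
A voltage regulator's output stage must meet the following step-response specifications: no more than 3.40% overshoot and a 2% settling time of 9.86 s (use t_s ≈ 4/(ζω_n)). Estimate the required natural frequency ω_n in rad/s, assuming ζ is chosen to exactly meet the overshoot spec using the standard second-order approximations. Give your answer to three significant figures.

ω_n ≈ 0.554 rad/s

From %OS = 100·exp(−πζ/√(1−ζ²)), invert to get ζ = −ln(OS)/√(π² + ln²(OS)) with OS = 0.0340.
−ln 0.0340 = 3.381, so ζ = 3.381/√(π² + 11.43) = 0.733.
From t_s ≈ 4/(ζω_n): ω_n = 4/(ζ·t_s) = 4/(0.733·9.86) = 0.554 rad/s.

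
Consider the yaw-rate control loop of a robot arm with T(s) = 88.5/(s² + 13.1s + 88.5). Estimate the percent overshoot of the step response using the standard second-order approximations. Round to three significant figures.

Comparing the denominator to s² + 2ζω_n s + ω_n²: ω_n = √88.5 = 9.41 rad/s, and 2ζω_n = 13.1 so ζ = 13.1/(2·9.41) = 0.696.
%OS = 100 e^{−πζ/√(1−ζ²)} with ζ = 0.696 gives 4.75%.

%OS ≈ 4.75%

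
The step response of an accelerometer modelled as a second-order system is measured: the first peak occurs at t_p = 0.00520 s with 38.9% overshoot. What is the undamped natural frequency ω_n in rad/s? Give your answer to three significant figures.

From the overshoot, ζ = −ln(OS)/√(π²+ln²(OS)) = 0.288.
From t_p = π/ω_d, ω_d = π/0.00520 = 604 rad/s, so ω_n = ω_d/√(1−ζ²) = 631 rad/s.

ω_n ≈ 631 rad/s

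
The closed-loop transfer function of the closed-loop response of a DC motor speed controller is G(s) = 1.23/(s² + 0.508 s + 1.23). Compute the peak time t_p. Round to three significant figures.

t_p ≈ 2.91 s

ω_n = √1.23 = 1.11 rad/s; ζ = 0.508/(2·1.11) = 0.229.
ω_d = 1.11·√(1 − 0.229²) = 1.08 rad/s. Then t_p = π/ω_d = 2.91 s.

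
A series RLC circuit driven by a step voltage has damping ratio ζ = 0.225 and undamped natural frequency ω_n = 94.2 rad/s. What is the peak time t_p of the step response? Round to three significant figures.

The damped frequency is ω_d = ω_n√(1−ζ²) = 94.2·√(1−0.0506) = 91.8 rad/s.
Peak time t_p = π/ω_d = π/91.8 = 0.0342 s.

t_p ≈ 0.0342 s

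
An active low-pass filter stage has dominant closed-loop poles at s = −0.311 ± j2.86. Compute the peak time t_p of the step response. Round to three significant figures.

t_p ≈ 1.10 s

t_p = π/ω_d with ω_d = 2.86 (the imaginary part), so t_p = 1.10 s.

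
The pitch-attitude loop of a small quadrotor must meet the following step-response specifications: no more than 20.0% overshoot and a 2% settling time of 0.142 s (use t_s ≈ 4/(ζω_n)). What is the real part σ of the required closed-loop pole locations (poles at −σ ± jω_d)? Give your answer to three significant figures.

σ ≈ 28.2

The settling-time spec alone fixes σ = ζω_n = 4/t_s = 4/0.142 = 28.2.
(Overshoot then fixes ζ = 0.456 and hence ω_d = σ·√(1−ζ²)/ζ = 55.0 rad/s.)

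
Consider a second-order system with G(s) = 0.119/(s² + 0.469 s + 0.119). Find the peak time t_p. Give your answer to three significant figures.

t_p ≈ 12.4 s

Matching coefficients with s² + 2ζω_n s + ω_n² gives ω_n² = 0.119 ⇒ ω_n = 0.345 rad/s, and ζ = 0.469/(2ω_n) = 0.680.
ω_d = 0.345·√(1 − 0.680²) = 0.253 rad/s. Then t_p = π/ω_d = 12.4 s.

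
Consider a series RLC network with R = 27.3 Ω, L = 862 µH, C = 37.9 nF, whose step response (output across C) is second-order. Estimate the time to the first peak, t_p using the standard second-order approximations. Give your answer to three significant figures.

t_p ≈ 0.0000180 s

For a series RLC circuit (capacitor voltage as output), ω_n = 1/√(LC) = 1/√(862 µH · 37.9 nF) = 175000 rad/s.
ζ = (R/2)·√(C/L) = (27.3/2)·√(37.9 nF/862 µH) = 0.0905.
The damped frequency ω_d = ω_n√(1−ζ²) = 174000 rad/s. t_p = π/ω_d = 0.0000180 s.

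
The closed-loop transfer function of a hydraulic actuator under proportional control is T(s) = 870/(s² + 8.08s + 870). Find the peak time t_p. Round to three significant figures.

ω_n = √870 = 29.5 rad/s; ζ = 8.08/(2·29.5) = 0.137.
The damped frequency ω_d = ω_n√(1−ζ²) = 29.2 rad/s. Then t_p = π/ω_d = 0.108 s.

t_p ≈ 0.108 s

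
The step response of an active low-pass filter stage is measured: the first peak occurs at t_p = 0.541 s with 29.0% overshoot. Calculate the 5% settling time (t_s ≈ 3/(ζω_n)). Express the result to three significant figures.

t_s ≈ 1.31 s

The overshoot fixes ζ = −ln(OS)/√(π²+ln²(OS)) = 0.367.
From t_p = π/ω_d, ω_d = π/0.541 = 5.81 rad/s, so ω_n = ω_d/√(1−ζ²) = 6.24 rad/s.
t_s ≈ 3/(ζω_n) = 3/(0.367·6.24) = 1.31 s.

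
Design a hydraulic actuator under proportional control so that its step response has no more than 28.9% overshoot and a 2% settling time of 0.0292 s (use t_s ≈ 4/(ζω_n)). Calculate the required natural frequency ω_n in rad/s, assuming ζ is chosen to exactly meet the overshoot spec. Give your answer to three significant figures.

Inverting the overshoot relation: ζ = |ln 0.289|/√(π² + ln²0.289) = 0.367.
Then ω_n = 4/(ζ t_s) = 4/(0.367 × 0.0292) = 373 rad/s.

ω_n ≈ 373 rad/s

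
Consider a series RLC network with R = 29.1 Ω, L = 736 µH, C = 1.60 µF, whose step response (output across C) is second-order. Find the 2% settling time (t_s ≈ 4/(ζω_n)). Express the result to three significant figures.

t_s ≈ 0.000202 s

For a series RLC circuit (capacitor voltage as output), ω_n = 1/√(LC) = 1/√(736 µH · 1.60 µF) = 29100 rad/s.
ζ = (R/2)·√(C/L) = (29.1/2)·√(1.60 µF/736 µH) = 0.678.
t_s ≈ 4/(ζω_n) = 0.000202 s.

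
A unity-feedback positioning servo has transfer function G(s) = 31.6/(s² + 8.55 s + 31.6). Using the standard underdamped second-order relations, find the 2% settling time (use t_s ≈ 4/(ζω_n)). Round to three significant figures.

t_s ≈ 0.936 s

Comparing the denominator to s² + 2ζω_n s + ω_n²: ω_n = √31.6 = 5.62 rad/s, and 2ζω_n = 8.55 so ζ = 8.55/(2·5.62) = 0.760.
t_s ≈ 4/(ζω_n) = 4/(0.760·5.62) = 0.936 s.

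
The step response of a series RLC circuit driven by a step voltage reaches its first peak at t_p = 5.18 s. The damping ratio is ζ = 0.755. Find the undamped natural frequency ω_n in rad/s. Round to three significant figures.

ω_n ≈ 0.925 rad/s

Peak time t_p = π/ω_d, so ω_d = π/t_p = π/5.18 = 0.606 rad/s.
ω_n = ω_d/√(1−ζ²) = 0.606/√0.430 = 0.925 rad/s.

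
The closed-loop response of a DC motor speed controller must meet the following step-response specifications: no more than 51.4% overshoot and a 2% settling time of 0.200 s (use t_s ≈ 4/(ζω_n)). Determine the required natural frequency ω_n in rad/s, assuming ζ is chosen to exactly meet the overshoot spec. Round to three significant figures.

ω_n ≈ 96.5 rad/s

ζ = −ln(OS)/√(π² + (ln OS)²). With OS = 0.514, ln OS = −0.6655 and ζ = 0.6655/3.211 = 0.207.
Then ω_n = 4/(ζ t_s) = 4/(0.207 × 0.200) = 96.5 rad/s.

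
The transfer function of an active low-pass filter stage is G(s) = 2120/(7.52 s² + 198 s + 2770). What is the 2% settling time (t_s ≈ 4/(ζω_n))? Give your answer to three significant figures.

t_s ≈ 0.304 s

Dividing through by 7.52: denominator becomes s² + 26.33 s + 368.4.
So ω_n = √368.4 = 19.2 rad/s and ζ = 26.33/(2·19.2) = 0.686.
t_s ≈ 4/(ζω_n) = 0.304 s.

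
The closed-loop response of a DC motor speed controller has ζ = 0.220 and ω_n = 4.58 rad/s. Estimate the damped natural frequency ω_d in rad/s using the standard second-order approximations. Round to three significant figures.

ω_d ≈ 4.47 rad/s

ω_d = ω_n√(1−ζ²) = 4.58·√0.952 = 4.47 rad/s.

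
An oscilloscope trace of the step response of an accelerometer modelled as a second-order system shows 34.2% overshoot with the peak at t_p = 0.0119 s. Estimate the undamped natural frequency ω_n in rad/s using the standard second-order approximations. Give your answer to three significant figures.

ω_n ≈ 279 rad/s

From the overshoot, ζ = −ln(OS)/√(π²+ln²(OS)) = 0.323.
t_p = π/ω_d ⇒ ω_d = 264 rad/s; then ω_n = ω_d/√(1−ζ²) = 279 rad/s.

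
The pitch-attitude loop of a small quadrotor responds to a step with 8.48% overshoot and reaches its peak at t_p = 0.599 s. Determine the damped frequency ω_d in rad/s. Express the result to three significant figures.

ω_d ≈ 5.24 rad/s

t_p = π/ω_d, so ω_d = π/0.599 = 5.24 rad/s.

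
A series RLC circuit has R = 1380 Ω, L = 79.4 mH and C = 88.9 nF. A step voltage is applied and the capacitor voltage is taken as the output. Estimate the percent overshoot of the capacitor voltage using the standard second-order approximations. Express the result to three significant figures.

For a series RLC circuit (capacitor voltage as output), ω_n = 1/√(LC) = 1/√(79.4 mH · 88.9 nF) = 11900 rad/s.
ζ = (R/2)·√(C/L) = (1380/2)·√(88.9 nF/79.4 mH) = 0.730.
%OS = 100 e^{−πζ/√(1−ζ²)} with ζ = 0.730 gives 3.49%.

%OS ≈ 3.49%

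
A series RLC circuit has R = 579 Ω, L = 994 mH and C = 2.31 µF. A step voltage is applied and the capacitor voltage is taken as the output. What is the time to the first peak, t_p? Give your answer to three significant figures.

For a series RLC circuit (capacitor voltage as output), ω_n = 1/√(LC) = 1/√(994 mH · 2.31 µF) = 660 rad/s.
ζ = (R/2)·√(C/L) = (579/2)·√(2.31 µF/994 mH) = 0.441.
ω_d = 660·√(1 − 0.441²) = 592 rad/s. t_p = π/ω_d = 0.00531 s.

t_p ≈ 0.00531 s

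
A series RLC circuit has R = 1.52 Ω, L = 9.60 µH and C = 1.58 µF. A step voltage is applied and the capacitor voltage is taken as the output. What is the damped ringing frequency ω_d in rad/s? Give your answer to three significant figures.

For a series RLC circuit (capacitor voltage as output), ω_n = 1/√(LC) = 1/√(9.60 µH · 1.58 µF) = 257000 rad/s.
ζ = (R/2)·√(C/L) = (1.52/2)·√(1.58 µF/9.60 µH) = 0.308.
The damped frequency ω_d = ω_n√(1−ζ²) = 244000 rad/s.

ω_d ≈ 244000 rad/s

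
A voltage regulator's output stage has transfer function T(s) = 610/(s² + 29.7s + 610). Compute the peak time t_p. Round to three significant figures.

t_p ≈ 0.159 s

Matching coefficients with s² + 2ζω_n s + ω_n² gives ω_n² = 610 ⇒ ω_n = 24.7 rad/s, and ζ = 29.7/(2ω_n) = 0.601.
ω_d = ω_n√(1−ζ²) = 19.7 rad/s. Then t_p = π/ω_d = 0.159 s.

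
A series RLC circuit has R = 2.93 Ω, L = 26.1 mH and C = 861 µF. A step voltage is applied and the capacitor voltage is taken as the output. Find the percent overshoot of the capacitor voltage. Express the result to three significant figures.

%OS ≈ 42.0%

For a series RLC circuit (capacitor voltage as output), ω_n = 1/√(LC) = 1/√(26.1 mH · 861 µF) = 211 rad/s.
ζ = (R/2)·√(C/L) = (2.93/2)·√(861 µF/26.1 mH) = 0.266.
%OS = 100·exp(−πζ/√(1−ζ²)) = 42.0%.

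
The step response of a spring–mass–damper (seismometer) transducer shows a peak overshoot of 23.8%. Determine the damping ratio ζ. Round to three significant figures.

Inverting the overshoot relation: ζ = |ln 0.238|/√(π² + ln²0.238) = 0.416.

ζ ≈ 0.416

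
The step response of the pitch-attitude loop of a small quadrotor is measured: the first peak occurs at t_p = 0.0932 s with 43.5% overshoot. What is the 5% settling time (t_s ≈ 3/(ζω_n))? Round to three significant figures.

t_s ≈ 0.336 s

ζ from %OS: ζ = |ln 0.435|/√(π²+ln²0.435) = 0.256.
From t_p = π/ω_d, ω_d = π/0.0932 = 33.7 rad/s, so ω_n = ω_d/√(1−ζ²) = 34.9 rad/s.
t_s ≈ 3/(ζω_n) = 3/(0.256·34.9) = 0.336 s.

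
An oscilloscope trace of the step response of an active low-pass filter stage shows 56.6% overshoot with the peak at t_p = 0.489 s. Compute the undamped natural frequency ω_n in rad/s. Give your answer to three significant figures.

ω_n ≈ 6.53 rad/s

From the overshoot, ζ = −ln(OS)/√(π²+ln²(OS)) = 0.178.
t_p = π/ω_d ⇒ ω_d = 6.42 rad/s; then ω_n = ω_d/√(1−ζ²) = 6.53 rad/s.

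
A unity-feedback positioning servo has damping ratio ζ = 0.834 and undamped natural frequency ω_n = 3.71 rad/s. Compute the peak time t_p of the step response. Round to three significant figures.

The damped frequency is ω_d = ω_n√(1−ζ²) = 3.71·√(1−0.696) = 2.05 rad/s.
Peak time t_p = π/ω_d = π/2.05 = 1.53 s.

t_p ≈ 1.53 s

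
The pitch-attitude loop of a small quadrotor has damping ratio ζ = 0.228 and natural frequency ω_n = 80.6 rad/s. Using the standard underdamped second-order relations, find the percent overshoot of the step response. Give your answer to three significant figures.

%OS ≈ 47.9%

For an underdamped second-order system, %OS = 100·exp(−πζ/√(1−ζ²)).
πζ/√(1−ζ²) = π·0.228/√(1−0.0520) = 0.7357, so %OS = 100·e^(−0.7357) = 47.9%.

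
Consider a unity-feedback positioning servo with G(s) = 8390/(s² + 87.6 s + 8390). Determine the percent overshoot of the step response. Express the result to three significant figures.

ω_n = √8390 = 91.6 rad/s; ζ = 87.6/(2·91.6) = 0.478.
Overshoot: exp(−π·0.478/√(1−0.478²)) = 0.181, i.e. 18.1%.

%OS ≈ 18.1%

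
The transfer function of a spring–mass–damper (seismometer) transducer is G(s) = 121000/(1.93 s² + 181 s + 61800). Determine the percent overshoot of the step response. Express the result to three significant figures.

%OS ≈ 42.6%

Dividing through by 1.93: denominator becomes s² + 93.78 s + 32020.
So ω_n = √32020 = 179 rad/s and ζ = 93.78/(2·179) = 0.262.
%OS = 100 e^{−πζ/√(1−ζ²)} with ζ = 0.262 gives 42.6%.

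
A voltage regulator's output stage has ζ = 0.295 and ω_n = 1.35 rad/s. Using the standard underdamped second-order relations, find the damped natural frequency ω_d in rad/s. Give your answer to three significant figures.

ω_d = ω_n√(1−ζ²) = 1.35·√0.913 = 1.29 rad/s.

ω_d ≈ 1.29 rad/s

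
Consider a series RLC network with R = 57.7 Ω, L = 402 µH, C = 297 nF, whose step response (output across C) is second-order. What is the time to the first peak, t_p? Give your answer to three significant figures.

t_p ≈ 0.0000553 s

For a series RLC circuit (capacitor voltage as output), ω_n = 1/√(LC) = 1/√(402 µH · 297 nF) = 91500 rad/s.
ζ = (R/2)·√(C/L) = (57.7/2)·√(297 nF/402 µH) = 0.784.
ω_d = 91500·√(1 − 0.784²) = 56800 rad/s. t_p = π/ω_d = 0.0000553 s.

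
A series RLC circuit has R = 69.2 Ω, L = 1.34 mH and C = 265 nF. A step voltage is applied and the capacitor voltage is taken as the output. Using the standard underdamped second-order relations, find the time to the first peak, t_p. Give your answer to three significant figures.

t_p ≈ 0.0000678 s

For a series RLC circuit (capacitor voltage as output), ω_n = 1/√(LC) = 1/√(1.34 mH · 265 nF) = 53100 rad/s.
ζ = (R/2)·√(C/L) = (69.2/2)·√(265 nF/1.34 mH) = 0.487.
ω_d = 53100·√(1 − 0.487²) = 46400 rad/s. t_p = π/ω_d = 0.0000678 s.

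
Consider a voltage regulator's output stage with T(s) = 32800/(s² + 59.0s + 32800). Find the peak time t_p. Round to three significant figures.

t_p ≈ 0.0176 s

Comparing the denominator to s² + 2ζω_n s + ω_n²: ω_n = √32800 = 181 rad/s, and 2ζω_n = 59.0 so ζ = 59.0/(2·181) = 0.163.
The damped frequency ω_d = ω_n√(1−ζ²) = 179 rad/s. Then t_p = π/ω_d = 0.0176 s.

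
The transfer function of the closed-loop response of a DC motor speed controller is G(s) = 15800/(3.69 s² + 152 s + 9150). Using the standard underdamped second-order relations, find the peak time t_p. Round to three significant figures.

t_p ≈ 0.0693 s

Dividing through by 3.69: denominator becomes s² + 41.19 s + 2480.
So ω_n = √2480 = 49.8 rad/s and ζ = 41.19/(2·49.8) = 0.414.
ω_d = ω_n√(1−ζ²) = 45.3 rad/s. t_p = π/ω_d = 0.0693 s.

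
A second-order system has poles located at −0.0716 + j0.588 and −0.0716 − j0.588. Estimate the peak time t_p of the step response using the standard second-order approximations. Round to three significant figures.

t_p = π/ω_d with ω_d = 0.588 (the imaginary part), so t_p = 5.34 s.

t_p ≈ 5.34 s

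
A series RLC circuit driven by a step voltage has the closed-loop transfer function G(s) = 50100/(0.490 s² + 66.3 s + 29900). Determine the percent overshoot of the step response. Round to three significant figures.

Dividing through by 0.490: denominator becomes s² + 135.3 s + 61020.
So ω_n = √61020 = 247 rad/s and ζ = 135.3/(2·247) = 0.274.
%OS = 100·exp(−πζ/√(1−ζ²)) = 40.9%.

%OS ≈ 40.9%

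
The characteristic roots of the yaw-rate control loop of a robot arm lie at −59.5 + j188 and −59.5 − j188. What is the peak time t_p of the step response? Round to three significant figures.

t_p ≈ 0.0167 s

t_p = π/ω_d with ω_d = 188 (the imaginary part), so t_p = 0.0167 s.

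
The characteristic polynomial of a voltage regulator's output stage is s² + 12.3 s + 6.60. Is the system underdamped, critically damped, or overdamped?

overdamped

a² − 4b = 120 > 0 (two distinct real roots); the system is overdamped.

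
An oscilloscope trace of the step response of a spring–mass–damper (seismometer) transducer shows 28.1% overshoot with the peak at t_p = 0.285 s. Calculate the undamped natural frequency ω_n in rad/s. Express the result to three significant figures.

The overshoot fixes ζ = −ln(OS)/√(π²+ln²(OS)) = 0.375.
From t_p = π/ω_d, ω_d = π/0.285 = 11.0 rad/s, so ω_n = ω_d/√(1−ζ²) = 11.9 rad/s.

ω_n ≈ 11.9 rad/s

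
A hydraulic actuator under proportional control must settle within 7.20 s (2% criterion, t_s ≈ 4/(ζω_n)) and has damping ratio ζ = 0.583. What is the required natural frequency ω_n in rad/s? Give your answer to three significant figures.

Rearranging t_s ≈ 4/(ζω_n) gives ω_n = 4/(ζ·t_s) = 4/(0.583 × 7.20) = 0.953 rad/s.

ω_n ≈ 0.953 rad/s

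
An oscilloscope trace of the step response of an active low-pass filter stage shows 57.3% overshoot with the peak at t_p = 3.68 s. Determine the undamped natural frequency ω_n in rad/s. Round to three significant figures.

ω_n ≈ 0.867 rad/s

ζ from %OS: ζ = |ln 0.573|/√(π²+ln²0.573) = 0.175.
From t_p = π/ω_d, ω_d = π/3.68 = 0.854 rad/s, so ω_n = ω_d/√(1−ζ²) = 0.867 rad/s.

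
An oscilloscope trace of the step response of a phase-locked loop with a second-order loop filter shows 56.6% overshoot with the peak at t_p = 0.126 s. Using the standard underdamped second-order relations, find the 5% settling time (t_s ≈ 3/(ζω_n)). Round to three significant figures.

t_s ≈ 0.664 s

From the overshoot, ζ = −ln(OS)/√(π²+ln²(OS)) = 0.178.
From t_p = π/ω_d, ω_d = π/0.126 = 24.9 rad/s, so ω_n = ω_d/√(1−ζ²) = 25.3 rad/s.
t_s ≈ 3/(ζω_n) = 3/(0.178·25.3) = 0.664 s.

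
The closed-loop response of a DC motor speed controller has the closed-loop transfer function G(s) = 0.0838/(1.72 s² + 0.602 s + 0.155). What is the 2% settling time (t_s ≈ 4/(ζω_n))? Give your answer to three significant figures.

Dividing through by 1.72: denominator becomes s² + 0.3500 s + 0.09012.
So ω_n = √0.09012 = 0.300 rad/s and ζ = 0.3500/(2·0.300) = 0.583.
t_s ≈ 4/(ζω_n) = 22.9 s.

t_s ≈ 22.9 s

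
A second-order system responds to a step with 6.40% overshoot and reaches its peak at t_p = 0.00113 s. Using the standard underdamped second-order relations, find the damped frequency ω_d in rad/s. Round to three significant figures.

ω_d ≈ 2780 rad/s

t_p = π/ω_d, so ω_d = π/0.00113 = 2780 rad/s.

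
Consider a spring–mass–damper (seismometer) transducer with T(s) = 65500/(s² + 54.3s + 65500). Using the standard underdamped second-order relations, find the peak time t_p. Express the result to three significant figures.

t_p ≈ 0.0123 s

Matching coefficients with s² + 2ζω_n s + ω_n² gives ω_n² = 65500 ⇒ ω_n = 256 rad/s, and ζ = 54.3/(2ω_n) = 0.106.
ω_d = ω_n√(1−ζ²) = 254 rad/s. Then t_p = π/ω_d = 0.0123 s.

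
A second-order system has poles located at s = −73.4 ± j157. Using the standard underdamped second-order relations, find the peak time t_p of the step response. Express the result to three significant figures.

t_p = π/ω_d with ω_d = 157 (the imaginary part), so t_p = 0.0200 s.

t_p ≈ 0.0200 s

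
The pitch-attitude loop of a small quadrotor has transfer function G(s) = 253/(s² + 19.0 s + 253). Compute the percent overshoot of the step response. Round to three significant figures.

%OS ≈ 9.64%

ω_n = √253 = 15.9 rad/s; ζ = 19.0/(2·15.9) = 0.597.
Overshoot: exp(−π·0.597/√(1−0.597²)) = 0.0964, i.e. 9.64%.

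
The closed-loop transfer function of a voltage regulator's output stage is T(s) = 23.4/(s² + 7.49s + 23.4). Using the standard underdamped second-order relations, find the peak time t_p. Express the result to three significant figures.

t_p ≈ 1.03 s

Comparing the denominator to s² + 2ζω_n s + ω_n²: ω_n = √23.4 = 4.84 rad/s, and 2ζω_n = 7.49 so ζ = 7.49/(2·4.84) = 0.774.
The damped frequency ω_d = ω_n√(1−ζ²) = 3.06 rad/s. Then t_p = π/ω_d = 1.03 s.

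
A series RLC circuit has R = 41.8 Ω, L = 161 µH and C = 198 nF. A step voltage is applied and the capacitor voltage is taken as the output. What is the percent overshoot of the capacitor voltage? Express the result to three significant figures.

For a series RLC circuit (capacitor voltage as output), ω_n = 1/√(LC) = 1/√(161 µH · 198 nF) = 177000 rad/s.
ζ = (R/2)·√(C/L) = (41.8/2)·√(198 nF/161 µH) = 0.733.
Overshoot: exp(−π·0.733/√(1−0.733²)) = 0.0339, i.e. 3.39%.

%OS ≈ 3.39%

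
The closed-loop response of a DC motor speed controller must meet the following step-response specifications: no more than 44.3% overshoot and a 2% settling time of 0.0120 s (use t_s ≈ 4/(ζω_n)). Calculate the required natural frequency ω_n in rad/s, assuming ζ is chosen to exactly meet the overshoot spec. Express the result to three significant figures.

ζ = −ln(OS)/√(π² + (ln OS)²). With OS = 0.443, ln OS = −0.8142 and ζ = 0.8142/3.245 = 0.251.
From t_s ≈ 4/(ζω_n): ω_n = 4/(ζ·t_s) = 4/(0.251·0.0120) = 1330 rad/s.

ω_n ≈ 1330 rad/s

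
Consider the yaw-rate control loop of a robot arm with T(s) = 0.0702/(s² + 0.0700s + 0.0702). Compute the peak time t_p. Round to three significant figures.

Comparing the denominator to s² + 2ζω_n s + ω_n²: ω_n = √0.0702 = 0.265 rad/s, and 2ζω_n = 0.0700 so ζ = 0.0700/(2·0.265) = 0.132.
The damped frequency ω_d = ω_n√(1−ζ²) = 0.263 rad/s. Then t_p = π/ω_d = 12.0 s.

t_p ≈ 12.0 s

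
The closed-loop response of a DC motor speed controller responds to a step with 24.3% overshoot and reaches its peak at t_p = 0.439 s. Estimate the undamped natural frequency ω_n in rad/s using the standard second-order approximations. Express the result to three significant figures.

From the overshoot, ζ = −ln(OS)/√(π²+ln²(OS)) = 0.411.
From t_p = π/ω_d, ω_d = π/0.439 = 7.16 rad/s, so ω_n = ω_d/√(1−ζ²) = 7.85 rad/s.

ω_n ≈ 7.85 rad/s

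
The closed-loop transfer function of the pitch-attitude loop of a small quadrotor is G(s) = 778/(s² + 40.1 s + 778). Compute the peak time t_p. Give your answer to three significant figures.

t_p ≈ 0.162 s

ω_n = √778 = 27.9 rad/s; ζ = 40.1/(2·27.9) = 0.719.
The damped frequency ω_d = ω_n√(1−ζ²) = 19.4 rad/s. Then t_p = π/ω_d = 0.162 s.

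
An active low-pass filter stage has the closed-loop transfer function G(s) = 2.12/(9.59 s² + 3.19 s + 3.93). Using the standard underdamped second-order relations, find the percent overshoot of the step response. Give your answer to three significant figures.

Dividing through by 9.59: denominator becomes s² + 0.3326 s + 0.4098.
So ω_n = √0.4098 = 0.640 rad/s and ζ = 0.3326/(2·0.640) = 0.260.
Overshoot: exp(−π·0.260/√(1−0.260²)) = 0.429, i.e. 42.9%.

%OS ≈ 42.9%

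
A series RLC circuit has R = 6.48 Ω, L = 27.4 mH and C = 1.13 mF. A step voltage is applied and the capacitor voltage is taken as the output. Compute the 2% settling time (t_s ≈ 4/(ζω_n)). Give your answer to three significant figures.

t_s ≈ 0.0338 s

For a series RLC circuit (capacitor voltage as output), ω_n = 1/√(LC) = 1/√(27.4 mH · 1.13 mF) = 180 rad/s.
ζ = (R/2)·√(C/L) = (6.48/2)·√(1.13 mF/27.4 mH) = 0.658.
t_s ≈ 4/(ζω_n) = 0.0338 s.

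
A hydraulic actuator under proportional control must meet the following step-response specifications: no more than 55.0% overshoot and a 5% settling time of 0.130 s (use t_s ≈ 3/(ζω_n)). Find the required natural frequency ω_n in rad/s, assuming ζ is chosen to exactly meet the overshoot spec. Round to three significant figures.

ω_n ≈ 123 rad/s

ζ = −ln(OS)/√(π² + (ln OS)²). With OS = 0.550, ln OS = −0.5978 and ζ = 0.5978/3.198 = 0.187.
Then ω_n = 3/(ζ t_s) = 3/(0.187 × 0.130) = 123 rad/s.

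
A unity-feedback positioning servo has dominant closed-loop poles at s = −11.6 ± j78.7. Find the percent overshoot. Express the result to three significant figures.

The poles are at −σ ± jω_d with σ = 11.6 and ω_d = 78.7, so ω_n = √(σ²+ω_d²) = 79.6 rad/s and ζ = σ/ω_n = 0.146.
%OS = 100·exp(−πζ/√(1−ζ²)) = 62.9%.

%OS ≈ 62.9%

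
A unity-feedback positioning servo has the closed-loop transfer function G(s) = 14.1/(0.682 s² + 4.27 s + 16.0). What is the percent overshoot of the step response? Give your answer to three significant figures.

Dividing through by 0.682: denominator becomes s² + 6.261 s + 23.46.
So ω_n = √23.46 = 4.84 rad/s and ζ = 6.261/(2·4.84) = 0.646.
Overshoot: exp(−π·0.646/√(1−0.646²)) = 0.0699, i.e. 6.99%.

%OS ≈ 6.99%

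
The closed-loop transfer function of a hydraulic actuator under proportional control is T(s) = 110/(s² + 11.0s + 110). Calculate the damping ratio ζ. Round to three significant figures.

ζ ≈ 0.524

Matching coefficients with s² + 2ζω_n s + ω_n² gives ω_n² = 110 ⇒ ω_n = 10.5 rad/s, and ζ = 11.0/(2ω_n) = 0.524.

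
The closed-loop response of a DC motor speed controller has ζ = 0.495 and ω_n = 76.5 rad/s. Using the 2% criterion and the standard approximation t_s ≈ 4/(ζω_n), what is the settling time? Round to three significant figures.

t_s ≈ 0.106 s

t_s ≈ 4/(ζω_n) = 4/(0.495 × 76.5) = 0.106 s.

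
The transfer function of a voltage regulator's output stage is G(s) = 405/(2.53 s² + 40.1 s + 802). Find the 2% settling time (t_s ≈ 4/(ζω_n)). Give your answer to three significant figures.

t_s ≈ 0.505 s

Dividing through by 2.53: denominator becomes s² + 15.85 s + 317.0.
So ω_n = √317.0 = 17.8 rad/s and ζ = 15.85/(2·17.8) = 0.445.
t_s ≈ 4/(ζω_n) = 0.505 s.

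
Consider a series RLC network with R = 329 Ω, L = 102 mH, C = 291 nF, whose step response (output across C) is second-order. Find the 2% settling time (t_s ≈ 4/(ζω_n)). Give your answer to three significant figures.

t_s ≈ 0.00248 s

For a series RLC circuit (capacitor voltage as output), ω_n = 1/√(LC) = 1/√(102 mH · 291 nF) = 5800 rad/s.
ζ = (R/2)·√(C/L) = (329/2)·√(291 nF/102 mH) = 0.278.
t_s ≈ 4/(ζω_n) = 0.00248 s.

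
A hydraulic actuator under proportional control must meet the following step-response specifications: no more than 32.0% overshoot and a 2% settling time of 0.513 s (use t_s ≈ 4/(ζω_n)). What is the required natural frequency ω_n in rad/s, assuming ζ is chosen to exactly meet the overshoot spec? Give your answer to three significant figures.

ω_n ≈ 22.9 rad/s

ζ = −ln(OS)/√(π² + (ln OS)²). With OS = 0.320, ln OS = −1.139 and ζ = 1.139/3.342 = 0.341.
Then ω_n = 4/(ζ t_s) = 4/(0.341 × 0.513) = 22.9 rad/s.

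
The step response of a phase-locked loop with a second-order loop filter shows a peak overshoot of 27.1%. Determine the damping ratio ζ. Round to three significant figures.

ζ ≈ 0.384

Inverting the overshoot relation: ζ = |ln 0.271|/√(π² + ln²0.271) = 0.384.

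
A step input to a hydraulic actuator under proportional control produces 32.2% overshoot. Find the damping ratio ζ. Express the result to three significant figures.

ζ ≈ 0.339

Inverting the overshoot relation: ζ = |ln 0.322|/√(π² + ln²0.322) = 0.339.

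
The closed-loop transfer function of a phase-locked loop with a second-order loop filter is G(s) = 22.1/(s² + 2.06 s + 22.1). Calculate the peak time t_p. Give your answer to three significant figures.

t_p ≈ 0.685 s

Comparing the denominator to s² + 2ζω_n s + ω_n²: ω_n = √22.1 = 4.70 rad/s, and 2ζω_n = 2.06 so ζ = 2.06/(2·4.70) = 0.219.
ω_d = ω_n√(1−ζ²) = 4.59 rad/s. Then t_p = π/ω_d = 0.685 s.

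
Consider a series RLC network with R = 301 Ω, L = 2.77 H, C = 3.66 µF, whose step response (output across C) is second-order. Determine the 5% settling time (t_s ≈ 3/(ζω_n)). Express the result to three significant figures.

For a series RLC circuit (capacitor voltage as output), ω_n = 1/√(LC) = 1/√(2.77 H · 3.66 µF) = 314 rad/s.
ζ = (R/2)·√(C/L) = (301/2)·√(3.66 µF/2.77 H) = 0.173.
t_s ≈ 3/(ζω_n) = 0.0552 s.

t_s ≈ 0.0552 s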